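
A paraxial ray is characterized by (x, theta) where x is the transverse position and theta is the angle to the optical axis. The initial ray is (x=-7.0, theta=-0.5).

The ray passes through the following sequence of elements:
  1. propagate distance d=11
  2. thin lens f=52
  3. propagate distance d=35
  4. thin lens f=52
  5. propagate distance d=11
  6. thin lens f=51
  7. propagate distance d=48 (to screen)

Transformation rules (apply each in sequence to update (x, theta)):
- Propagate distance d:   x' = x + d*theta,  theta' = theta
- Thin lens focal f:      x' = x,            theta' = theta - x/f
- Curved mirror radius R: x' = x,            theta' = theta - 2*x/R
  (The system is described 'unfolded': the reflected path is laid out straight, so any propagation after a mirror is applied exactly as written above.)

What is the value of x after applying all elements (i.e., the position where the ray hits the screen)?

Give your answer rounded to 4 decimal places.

Initial: x=-7.0000 theta=-0.5000
After 1 (propagate distance d=11): x=-12.5000 theta=-0.5000
After 2 (thin lens f=52): x=-12.5000 theta=-27/104 (≈-0.2596)
After 3 (propagate distance d=35): x=-2245/104 (≈-21.5865) theta=-27/104 (≈-0.2596)
After 4 (thin lens f=52): x=-2245/104 (≈-21.5865) theta=841/5408 (≈0.1555)
After 5 (propagate distance d=11): x=-107489/5408 (≈-19.8759) theta=841/5408 (≈0.1555)
After 6 (thin lens f=51): x=-107489/5408 (≈-19.8759) theta=37595/68952 (≈0.5452)
After 7 (propagate distance d=48 (to screen)): x=578767/91936 (≈6.2953) theta=37595/68952 (≈0.5452)
Rounded to 4 decimal places: x = 6.2953

Answer: 6.2953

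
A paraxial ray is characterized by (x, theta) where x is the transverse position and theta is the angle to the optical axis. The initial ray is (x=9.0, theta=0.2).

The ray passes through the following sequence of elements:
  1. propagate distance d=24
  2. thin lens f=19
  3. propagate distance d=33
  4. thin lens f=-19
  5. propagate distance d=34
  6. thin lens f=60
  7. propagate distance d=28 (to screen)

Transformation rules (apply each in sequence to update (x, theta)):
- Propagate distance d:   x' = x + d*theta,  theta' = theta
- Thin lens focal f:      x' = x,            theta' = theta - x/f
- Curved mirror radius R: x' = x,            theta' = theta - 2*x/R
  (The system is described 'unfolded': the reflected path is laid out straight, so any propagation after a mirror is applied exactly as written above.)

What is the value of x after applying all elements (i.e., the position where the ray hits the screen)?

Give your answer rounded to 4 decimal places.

Answer: -34.8482

Derivation:
Initial: x=9.0000 theta=0.2000
After 1 (propagate distance d=24): x=13.8000 theta=0.2000
After 2 (thin lens f=19): x=13.8000 theta=-10/19 (≈-0.5263)
After 3 (propagate distance d=33): x=-339/95 (≈-3.5684) theta=-10/19 (≈-0.5263)
After 4 (thin lens f=-19): x=-339/95 (≈-3.5684) theta=-1289/1805 (≈-0.7141)
After 5 (propagate distance d=34): x=-50267/1805 (≈-27.8488) theta=-1289/1805 (≈-0.7141)
After 6 (thin lens f=60): x=-50267/1805 (≈-27.8488) theta=-27073/108300 (≈-0.2500)
After 7 (propagate distance d=28 (to screen)): x=-943516/27075 (≈-34.8482) theta=-27073/108300 (≈-0.2500)
Rounded to 4 decimal places: x = -34.8482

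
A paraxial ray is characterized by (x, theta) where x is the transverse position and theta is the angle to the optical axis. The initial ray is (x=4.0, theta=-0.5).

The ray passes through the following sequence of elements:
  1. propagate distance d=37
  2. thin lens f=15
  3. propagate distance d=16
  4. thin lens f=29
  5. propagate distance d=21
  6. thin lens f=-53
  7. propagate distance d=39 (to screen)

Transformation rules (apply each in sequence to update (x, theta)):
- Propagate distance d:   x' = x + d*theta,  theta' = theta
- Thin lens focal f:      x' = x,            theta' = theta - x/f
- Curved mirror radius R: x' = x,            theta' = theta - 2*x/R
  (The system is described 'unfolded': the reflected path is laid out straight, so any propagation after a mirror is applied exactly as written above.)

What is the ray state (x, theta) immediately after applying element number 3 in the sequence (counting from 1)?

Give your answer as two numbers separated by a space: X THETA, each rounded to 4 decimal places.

Initial: x=4.0000 theta=-0.5000
After 1 (propagate distance d=37): x=-14.5000 theta=-0.5000
After 2 (thin lens f=15): x=-14.5000 theta=7/15 (≈0.4667)
After 3 (propagate distance d=16): x=-211/30 (≈-7.0333) theta=7/15 (≈0.4667)
Rounded to 4 decimal places: x = -7.0333, theta = 0.4667

Answer: -7.0333 0.4667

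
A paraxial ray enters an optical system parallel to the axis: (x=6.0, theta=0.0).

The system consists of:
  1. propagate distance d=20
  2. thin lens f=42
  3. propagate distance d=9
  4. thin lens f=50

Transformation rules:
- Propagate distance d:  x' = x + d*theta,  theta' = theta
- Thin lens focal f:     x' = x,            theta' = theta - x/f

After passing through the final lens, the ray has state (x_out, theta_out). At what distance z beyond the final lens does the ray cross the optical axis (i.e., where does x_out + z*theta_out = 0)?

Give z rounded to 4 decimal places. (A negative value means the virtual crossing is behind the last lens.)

Answer: 19.8795

Derivation:
Initial: x=6.0000 theta=0.0000
After 1 (propagate distance d=20): x=6.0000 theta=0.0000
After 2 (thin lens f=42): x=6.0000 theta=-1/7 (≈-0.1429)
After 3 (propagate distance d=9): x=33/7 (≈4.7143) theta=-1/7 (≈-0.1429)
After 4 (thin lens f=50): x=33/7 (≈4.7143) theta=-83/350 (≈-0.2371)
z_focus = -x_out/theta_out = -(33/7)/(-83/350) = 1650/83 ≈ 19.8795
Rounded to 4 decimal places: z = 19.8795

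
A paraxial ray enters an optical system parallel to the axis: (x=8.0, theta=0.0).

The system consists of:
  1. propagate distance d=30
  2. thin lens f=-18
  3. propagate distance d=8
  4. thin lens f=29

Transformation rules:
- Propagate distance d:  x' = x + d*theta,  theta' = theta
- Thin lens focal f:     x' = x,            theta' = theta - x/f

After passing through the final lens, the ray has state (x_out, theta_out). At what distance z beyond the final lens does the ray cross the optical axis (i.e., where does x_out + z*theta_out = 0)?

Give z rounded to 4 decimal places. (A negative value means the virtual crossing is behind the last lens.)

Initial: x=8.0000 theta=0.0000
After 1 (propagate distance d=30): x=8.0000 theta=0.0000
After 2 (thin lens f=-18): x=8.0000 theta=4/9 (≈0.4444)
After 3 (propagate distance d=8): x=104/9 (≈11.5556) theta=4/9 (≈0.4444)
After 4 (thin lens f=29): x=104/9 (≈11.5556) theta=4/87 (≈0.0460)
z_focus = -x_out/theta_out = -(104/9)/(4/87) = -754/3 ≈ -251.3333
Rounded to 4 decimal places: z = -251.3333

Answer: -251.3333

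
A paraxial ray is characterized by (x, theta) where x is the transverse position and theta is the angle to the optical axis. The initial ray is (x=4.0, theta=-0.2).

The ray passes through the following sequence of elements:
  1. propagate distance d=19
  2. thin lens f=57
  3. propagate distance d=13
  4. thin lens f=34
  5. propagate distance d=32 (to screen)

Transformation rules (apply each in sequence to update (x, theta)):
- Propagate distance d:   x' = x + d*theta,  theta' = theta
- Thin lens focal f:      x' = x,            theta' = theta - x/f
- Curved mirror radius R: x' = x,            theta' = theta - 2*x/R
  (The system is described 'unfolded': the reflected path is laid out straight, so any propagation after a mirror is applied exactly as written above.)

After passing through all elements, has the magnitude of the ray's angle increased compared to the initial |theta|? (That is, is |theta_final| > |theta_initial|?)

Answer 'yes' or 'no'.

Initial: x=4.0000 theta=-0.2000
After 1 (propagate distance d=19): x=0.2000 theta=-0.2000
After 2 (thin lens f=57): x=0.2000 theta=-58/285 (≈-0.2035)
After 3 (propagate distance d=13): x=-697/285 (≈-2.4456) theta=-58/285 (≈-0.2035)
After 4 (thin lens f=34): x=-697/285 (≈-2.4456) theta=-5/38 (≈-0.1316)
After 5 (propagate distance d=32 (to screen)): x=-1897/285 (≈-6.6561) theta=-5/38 (≈-0.1316)
|theta_initial|=0.2000 |theta_final|=5/38 (≈0.1316) -> not increased

Answer: no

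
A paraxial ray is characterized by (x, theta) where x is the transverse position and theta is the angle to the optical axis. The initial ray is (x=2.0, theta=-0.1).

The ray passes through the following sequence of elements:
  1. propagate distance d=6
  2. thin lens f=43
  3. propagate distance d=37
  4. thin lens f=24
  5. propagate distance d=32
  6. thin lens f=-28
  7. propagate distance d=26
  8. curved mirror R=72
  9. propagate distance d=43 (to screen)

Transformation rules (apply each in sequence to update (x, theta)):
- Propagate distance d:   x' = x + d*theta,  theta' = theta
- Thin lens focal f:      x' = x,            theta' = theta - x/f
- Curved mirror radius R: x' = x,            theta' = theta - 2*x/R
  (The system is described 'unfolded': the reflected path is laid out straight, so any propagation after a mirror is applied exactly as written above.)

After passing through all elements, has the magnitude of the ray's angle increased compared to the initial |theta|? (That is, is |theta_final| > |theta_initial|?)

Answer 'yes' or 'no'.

Initial: x=2.0000 theta=-0.1000
After 1 (propagate distance d=6): x=1.4000 theta=-0.1000
After 2 (thin lens f=43): x=1.4000 theta=-57/430 (≈-0.1326)
After 3 (propagate distance d=37): x=-1507/430 (≈-3.5047) theta=-57/430 (≈-0.1326)
After 4 (thin lens f=24): x=-1507/430 (≈-3.5047) theta=139/10320 (≈0.0135)
After 5 (propagate distance d=32): x=-793/258 (≈-3.0736) theta=139/10320 (≈0.0135)
After 6 (thin lens f=-28): x=-793/258 (≈-3.0736) theta=-2319/24080 (≈-0.0963)
After 7 (propagate distance d=26): x=-201461/36120 (≈-5.5775) theta=-2319/24080 (≈-0.0963)
After 8 (curved mirror R=72): x=-201461/36120 (≈-5.5775) theta=15247/260064 (≈0.0586)
After 9 (propagate distance d=43 (to screen)): x=-3974491/1300320 (≈-3.0565) theta=15247/260064 (≈0.0586)
|theta_initial|=0.1000 |theta_final|=15247/260064 (≈0.0586) -> not increased

Answer: no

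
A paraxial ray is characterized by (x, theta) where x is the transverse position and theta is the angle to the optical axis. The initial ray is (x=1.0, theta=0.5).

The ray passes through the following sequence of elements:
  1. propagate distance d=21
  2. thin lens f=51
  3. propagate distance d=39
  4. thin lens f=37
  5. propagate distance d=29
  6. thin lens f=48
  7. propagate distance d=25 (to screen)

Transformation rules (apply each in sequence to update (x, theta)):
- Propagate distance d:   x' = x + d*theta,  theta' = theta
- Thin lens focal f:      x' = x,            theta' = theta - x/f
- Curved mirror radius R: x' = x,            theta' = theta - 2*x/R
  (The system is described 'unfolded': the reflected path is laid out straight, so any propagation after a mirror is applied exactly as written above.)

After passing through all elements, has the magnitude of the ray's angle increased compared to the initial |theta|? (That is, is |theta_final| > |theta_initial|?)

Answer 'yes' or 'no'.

Answer: yes

Derivation:
Initial: x=1.0000 theta=0.5000
After 1 (propagate distance d=21): x=11.5000 theta=0.5000
After 2 (thin lens f=51): x=11.5000 theta=14/51 (≈0.2745)
After 3 (propagate distance d=39): x=755/34 (≈22.2059) theta=14/51 (≈0.2745)
After 4 (thin lens f=37): x=755/34 (≈22.2059) theta=-1229/3774 (≈-0.3256)
After 5 (propagate distance d=29): x=24082/1887 (≈12.7621) theta=-1229/3774 (≈-0.3256)
After 6 (thin lens f=48): x=24082/1887 (≈12.7621) theta=-26789/45288 (≈-0.5915)
After 7 (propagate distance d=25 (to screen)): x=-91757/45288 (≈-2.0261) theta=-26789/45288 (≈-0.5915)
|theta_initial|=0.5000 |theta_final|=26789/45288 (≈0.5915) -> increased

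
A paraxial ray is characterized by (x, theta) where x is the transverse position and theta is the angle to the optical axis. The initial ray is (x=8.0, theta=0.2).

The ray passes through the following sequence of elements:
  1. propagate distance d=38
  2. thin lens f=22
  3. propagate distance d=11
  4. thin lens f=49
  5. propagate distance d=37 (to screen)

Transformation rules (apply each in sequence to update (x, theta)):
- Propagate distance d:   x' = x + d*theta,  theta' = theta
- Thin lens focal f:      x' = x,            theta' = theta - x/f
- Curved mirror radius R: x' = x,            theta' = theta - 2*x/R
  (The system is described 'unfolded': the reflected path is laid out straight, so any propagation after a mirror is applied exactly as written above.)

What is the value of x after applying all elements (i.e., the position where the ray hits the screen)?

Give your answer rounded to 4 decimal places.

Answer: -16.3874

Derivation:
Initial: x=8.0000 theta=0.2000
After 1 (propagate distance d=38): x=15.6000 theta=0.2000
After 2 (thin lens f=22): x=15.6000 theta=-28/55 (≈-0.5091)
After 3 (propagate distance d=11): x=10.0000 theta=-28/55 (≈-0.5091)
After 4 (thin lens f=49): x=10.0000 theta=-1922/2695 (≈-0.7132)
After 5 (propagate distance d=37 (to screen)): x=-44164/2695 (≈-16.3874) theta=-1922/2695 (≈-0.7132)
Rounded to 4 decimal places: x = -16.3874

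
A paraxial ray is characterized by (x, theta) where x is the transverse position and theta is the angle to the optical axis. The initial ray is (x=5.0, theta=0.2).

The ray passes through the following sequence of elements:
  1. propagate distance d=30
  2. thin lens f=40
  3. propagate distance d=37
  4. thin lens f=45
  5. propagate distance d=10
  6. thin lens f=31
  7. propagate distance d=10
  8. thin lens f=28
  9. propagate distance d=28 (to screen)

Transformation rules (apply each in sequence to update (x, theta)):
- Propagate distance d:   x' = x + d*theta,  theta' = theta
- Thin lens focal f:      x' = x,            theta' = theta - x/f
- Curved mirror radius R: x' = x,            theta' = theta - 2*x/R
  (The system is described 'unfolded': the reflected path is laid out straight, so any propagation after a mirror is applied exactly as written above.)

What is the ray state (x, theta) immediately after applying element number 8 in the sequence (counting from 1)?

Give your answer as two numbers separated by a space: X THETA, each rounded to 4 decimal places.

Initial: x=5.0000 theta=0.2000
After 1 (propagate distance d=30): x=11.0000 theta=0.2000
After 2 (thin lens f=40): x=11.0000 theta=-0.0750
After 3 (propagate distance d=37): x=8.2250 theta=-0.0750
After 4 (thin lens f=45): x=8.2250 theta=-58/225 (≈-0.2578)
After 5 (propagate distance d=10): x=2033/360 (≈5.6472) theta=-58/225 (≈-0.2578)
After 6 (thin lens f=31): x=2033/360 (≈5.6472) theta=-8183/18600 (≈-0.4399)
After 7 (propagate distance d=10): x=2785/2232 (≈1.2478) theta=-8183/18600 (≈-0.4399)
After 8 (thin lens f=28): x=2785/2232 (≈1.2478) theta=-756997/1562400 (≈-0.4845)
Rounded to 4 decimal places: x = 1.2478, theta = -0.4845

Answer: 1.2478 -0.4845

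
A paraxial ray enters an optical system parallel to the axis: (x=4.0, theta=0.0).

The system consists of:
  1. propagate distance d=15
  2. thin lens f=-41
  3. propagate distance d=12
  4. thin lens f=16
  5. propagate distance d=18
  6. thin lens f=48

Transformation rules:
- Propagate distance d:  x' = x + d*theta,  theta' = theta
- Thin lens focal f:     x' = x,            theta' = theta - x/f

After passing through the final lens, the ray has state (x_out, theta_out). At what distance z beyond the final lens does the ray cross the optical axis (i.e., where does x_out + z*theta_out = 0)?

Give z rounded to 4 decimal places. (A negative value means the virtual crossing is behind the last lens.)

Initial: x=4.0000 theta=0.0000
After 1 (propagate distance d=15): x=4.0000 theta=0.0000
After 2 (thin lens f=-41): x=4.0000 theta=4/41 (≈0.0976)
After 3 (propagate distance d=12): x=212/41 (≈5.1707) theta=4/41 (≈0.0976)
After 4 (thin lens f=16): x=212/41 (≈5.1707) theta=-37/164 (≈-0.2256)
After 5 (propagate distance d=18): x=91/82 (≈1.1098) theta=-37/164 (≈-0.2256)
After 6 (thin lens f=48): x=91/82 (≈1.1098) theta=-979/3936 (≈-0.2487)
z_focus = -x_out/theta_out = -(91/82)/(-979/3936) = 4368/979 ≈ 4.4617
Rounded to 4 decimal places: z = 4.4617

Answer: 4.4617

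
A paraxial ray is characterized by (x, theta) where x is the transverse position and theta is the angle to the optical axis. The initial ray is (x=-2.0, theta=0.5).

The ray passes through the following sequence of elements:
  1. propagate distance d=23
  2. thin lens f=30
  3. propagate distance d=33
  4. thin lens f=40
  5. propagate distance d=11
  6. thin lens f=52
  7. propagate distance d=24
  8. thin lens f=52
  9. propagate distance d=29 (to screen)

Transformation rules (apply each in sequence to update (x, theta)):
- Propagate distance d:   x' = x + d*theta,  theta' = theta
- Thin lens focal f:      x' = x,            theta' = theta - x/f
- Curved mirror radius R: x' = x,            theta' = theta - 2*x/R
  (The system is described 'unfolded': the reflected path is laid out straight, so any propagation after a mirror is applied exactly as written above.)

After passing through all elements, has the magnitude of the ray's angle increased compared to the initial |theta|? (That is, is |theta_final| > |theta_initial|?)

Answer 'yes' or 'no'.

Answer: yes

Derivation:
Initial: x=-2.0000 theta=0.5000
After 1 (propagate distance d=23): x=9.5000 theta=0.5000
After 2 (thin lens f=30): x=9.5000 theta=11/60 (≈0.1833)
After 3 (propagate distance d=33): x=15.5500 theta=11/60 (≈0.1833)
After 4 (thin lens f=40): x=15.5500 theta=-493/2400 (≈-0.2054)
After 5 (propagate distance d=11): x=31897/2400 (≈13.2904) theta=-493/2400 (≈-0.2054)
After 6 (thin lens f=52): x=31897/2400 (≈13.2904) theta=-57533/124800 (≈-0.4610)
After 7 (propagate distance d=24): x=69463/31200 (≈2.2264) theta=-57533/124800 (≈-0.4610)
After 8 (thin lens f=52): x=69463/31200 (≈2.2264) theta=-17029/33800 (≈-0.5038)
After 9 (propagate distance d=29 (to screen)): x=-5023073/405600 (≈-12.3843) theta=-17029/33800 (≈-0.5038)
|theta_initial|=0.5000 |theta_final|=17029/33800 (≈0.5038) -> increased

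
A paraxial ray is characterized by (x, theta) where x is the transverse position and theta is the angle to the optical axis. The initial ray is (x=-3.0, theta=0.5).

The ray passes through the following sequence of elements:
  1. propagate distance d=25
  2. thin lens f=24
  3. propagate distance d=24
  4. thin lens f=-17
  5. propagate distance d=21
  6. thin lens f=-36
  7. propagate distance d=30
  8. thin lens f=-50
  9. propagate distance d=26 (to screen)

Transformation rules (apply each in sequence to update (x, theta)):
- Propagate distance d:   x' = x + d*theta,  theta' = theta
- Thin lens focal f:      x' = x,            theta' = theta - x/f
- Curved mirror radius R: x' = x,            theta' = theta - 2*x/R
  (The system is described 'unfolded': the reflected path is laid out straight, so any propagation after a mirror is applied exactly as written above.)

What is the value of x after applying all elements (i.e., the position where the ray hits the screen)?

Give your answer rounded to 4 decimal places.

Initial: x=-3.0000 theta=0.5000
After 1 (propagate distance d=25): x=9.5000 theta=0.5000
After 2 (thin lens f=24): x=9.5000 theta=5/48 (≈0.1042)
After 3 (propagate distance d=24): x=12.0000 theta=5/48 (≈0.1042)
After 4 (thin lens f=-17): x=12.0000 theta=661/816 (≈0.8100)
After 5 (propagate distance d=21): x=7891/272 (≈29.0110) theta=661/816 (≈0.8100)
After 6 (thin lens f=-36): x=7891/272 (≈29.0110) theta=15823/9792 (≈1.6159)
After 7 (propagate distance d=30): x=126461/1632 (≈77.4884) theta=15823/9792 (≈1.6159)
After 8 (thin lens f=-50): x=126461/1632 (≈77.4884) theta=387479/122400 (≈3.1657)
After 9 (propagate distance d=26 (to screen)): x=19559029/122400 (≈159.7960) theta=387479/122400 (≈3.1657)
Rounded to 4 decimal places: x = 159.7960

Answer: 159.7960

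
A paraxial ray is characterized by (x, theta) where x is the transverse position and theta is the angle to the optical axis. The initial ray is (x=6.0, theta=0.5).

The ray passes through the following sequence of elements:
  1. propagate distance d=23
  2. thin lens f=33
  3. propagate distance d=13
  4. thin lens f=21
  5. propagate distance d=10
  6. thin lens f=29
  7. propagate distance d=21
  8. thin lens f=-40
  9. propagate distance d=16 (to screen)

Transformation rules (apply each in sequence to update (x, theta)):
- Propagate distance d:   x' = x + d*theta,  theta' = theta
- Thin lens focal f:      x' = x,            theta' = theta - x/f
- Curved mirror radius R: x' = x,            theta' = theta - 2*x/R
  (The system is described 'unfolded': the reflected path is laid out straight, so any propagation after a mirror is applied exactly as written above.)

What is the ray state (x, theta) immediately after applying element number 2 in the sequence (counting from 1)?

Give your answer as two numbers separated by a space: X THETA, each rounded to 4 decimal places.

Answer: 17.5000 -0.0303

Derivation:
Initial: x=6.0000 theta=0.5000
After 1 (propagate distance d=23): x=17.5000 theta=0.5000
After 2 (thin lens f=33): x=17.5000 theta=-1/33 (≈-0.0303)
Rounded to 4 decimal places: x = 17.5000, theta = -0.0303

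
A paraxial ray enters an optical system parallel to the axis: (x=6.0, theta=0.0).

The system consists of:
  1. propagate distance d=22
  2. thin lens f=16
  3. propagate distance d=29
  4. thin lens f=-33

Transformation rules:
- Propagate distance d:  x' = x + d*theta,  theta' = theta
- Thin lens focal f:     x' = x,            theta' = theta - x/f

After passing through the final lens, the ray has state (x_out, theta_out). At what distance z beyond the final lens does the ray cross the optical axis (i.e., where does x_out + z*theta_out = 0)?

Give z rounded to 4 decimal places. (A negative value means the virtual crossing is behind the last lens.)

Initial: x=6.0000 theta=0.0000
After 1 (propagate distance d=22): x=6.0000 theta=0.0000
After 2 (thin lens f=16): x=6.0000 theta=-0.3750
After 3 (propagate distance d=29): x=-4.8750 theta=-0.3750
After 4 (thin lens f=-33): x=-4.8750 theta=-23/44 (≈-0.5227)
z_focus = -x_out/theta_out = -(-4.8750)/(-23/44) = -429/46 ≈ -9.3261
Rounded to 4 decimal places: z = -9.3261

Answer: -9.3261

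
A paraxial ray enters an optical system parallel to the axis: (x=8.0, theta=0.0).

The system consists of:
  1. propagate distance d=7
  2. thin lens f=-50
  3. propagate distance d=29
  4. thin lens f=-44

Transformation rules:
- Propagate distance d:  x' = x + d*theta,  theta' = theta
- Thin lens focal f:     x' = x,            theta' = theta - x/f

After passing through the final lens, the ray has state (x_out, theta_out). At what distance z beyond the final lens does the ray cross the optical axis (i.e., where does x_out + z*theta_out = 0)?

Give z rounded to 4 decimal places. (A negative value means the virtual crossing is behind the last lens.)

Answer: -28.2602

Derivation:
Initial: x=8.0000 theta=0.0000
After 1 (propagate distance d=7): x=8.0000 theta=0.0000
After 2 (thin lens f=-50): x=8.0000 theta=0.1600
After 3 (propagate distance d=29): x=12.6400 theta=0.1600
After 4 (thin lens f=-44): x=12.6400 theta=123/275 (≈0.4473)
z_focus = -x_out/theta_out = -(12.6400)/(123/275) = -3476/123 ≈ -28.2602
Rounded to 4 decimal places: z = -28.2602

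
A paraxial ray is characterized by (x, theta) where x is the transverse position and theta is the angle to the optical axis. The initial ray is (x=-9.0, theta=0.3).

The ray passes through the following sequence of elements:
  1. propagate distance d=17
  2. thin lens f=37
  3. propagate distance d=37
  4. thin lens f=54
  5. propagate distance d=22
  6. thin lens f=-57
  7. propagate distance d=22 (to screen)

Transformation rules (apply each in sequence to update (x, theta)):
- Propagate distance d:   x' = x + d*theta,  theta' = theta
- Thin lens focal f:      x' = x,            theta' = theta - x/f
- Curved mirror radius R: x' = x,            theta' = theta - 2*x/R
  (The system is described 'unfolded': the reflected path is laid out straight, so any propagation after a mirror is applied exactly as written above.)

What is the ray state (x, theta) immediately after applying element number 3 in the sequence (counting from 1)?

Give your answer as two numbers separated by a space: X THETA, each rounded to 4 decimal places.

Initial: x=-9.0000 theta=0.3000
After 1 (propagate distance d=17): x=-3.9000 theta=0.3000
After 2 (thin lens f=37): x=-3.9000 theta=15/37 (≈0.4054)
After 3 (propagate distance d=37): x=11.1000 theta=15/37 (≈0.4054)
Rounded to 4 decimal places: x = 11.1000, theta = 0.4054

Answer: 11.1000 0.4054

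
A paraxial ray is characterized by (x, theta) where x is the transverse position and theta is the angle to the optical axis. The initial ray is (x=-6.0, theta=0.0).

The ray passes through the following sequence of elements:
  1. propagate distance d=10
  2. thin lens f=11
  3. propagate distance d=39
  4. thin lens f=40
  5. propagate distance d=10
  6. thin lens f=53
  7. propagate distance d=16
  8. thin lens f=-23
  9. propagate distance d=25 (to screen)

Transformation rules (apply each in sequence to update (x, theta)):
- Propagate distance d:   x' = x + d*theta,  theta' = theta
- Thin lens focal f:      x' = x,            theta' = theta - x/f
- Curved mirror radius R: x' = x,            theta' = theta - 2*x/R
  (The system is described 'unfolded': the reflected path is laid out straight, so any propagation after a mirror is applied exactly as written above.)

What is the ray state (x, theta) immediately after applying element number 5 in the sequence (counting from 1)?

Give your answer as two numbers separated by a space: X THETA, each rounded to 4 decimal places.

Answer: 16.9091 0.1636

Derivation:
Initial: x=-6.0000 theta=0.0000
After 1 (propagate distance d=10): x=-6.0000 theta=0.0000
After 2 (thin lens f=11): x=-6.0000 theta=6/11 (≈0.5455)
After 3 (propagate distance d=39): x=168/11 (≈15.2727) theta=6/11 (≈0.5455)
After 4 (thin lens f=40): x=168/11 (≈15.2727) theta=9/55 (≈0.1636)
After 5 (propagate distance d=10): x=186/11 (≈16.9091) theta=9/55 (≈0.1636)
Rounded to 4 decimal places: x = 16.9091, theta = 0.1636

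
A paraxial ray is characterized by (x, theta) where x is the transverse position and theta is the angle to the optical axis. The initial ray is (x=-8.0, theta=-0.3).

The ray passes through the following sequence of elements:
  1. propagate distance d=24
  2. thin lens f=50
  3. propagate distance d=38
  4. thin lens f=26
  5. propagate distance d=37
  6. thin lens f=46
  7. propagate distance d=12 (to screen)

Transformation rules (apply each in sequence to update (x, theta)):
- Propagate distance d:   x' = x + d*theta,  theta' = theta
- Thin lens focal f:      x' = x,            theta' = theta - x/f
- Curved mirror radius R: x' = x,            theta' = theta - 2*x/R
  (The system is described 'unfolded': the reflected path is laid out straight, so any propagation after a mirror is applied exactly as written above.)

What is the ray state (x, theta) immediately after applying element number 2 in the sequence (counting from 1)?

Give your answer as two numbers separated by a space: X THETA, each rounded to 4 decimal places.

Initial: x=-8.0000 theta=-0.3000
After 1 (propagate distance d=24): x=-15.2000 theta=-0.3000
After 2 (thin lens f=50): x=-15.2000 theta=0.0040
Rounded to 4 decimal places: x = -15.2000, theta = 0.0040

Answer: -15.2000 0.0040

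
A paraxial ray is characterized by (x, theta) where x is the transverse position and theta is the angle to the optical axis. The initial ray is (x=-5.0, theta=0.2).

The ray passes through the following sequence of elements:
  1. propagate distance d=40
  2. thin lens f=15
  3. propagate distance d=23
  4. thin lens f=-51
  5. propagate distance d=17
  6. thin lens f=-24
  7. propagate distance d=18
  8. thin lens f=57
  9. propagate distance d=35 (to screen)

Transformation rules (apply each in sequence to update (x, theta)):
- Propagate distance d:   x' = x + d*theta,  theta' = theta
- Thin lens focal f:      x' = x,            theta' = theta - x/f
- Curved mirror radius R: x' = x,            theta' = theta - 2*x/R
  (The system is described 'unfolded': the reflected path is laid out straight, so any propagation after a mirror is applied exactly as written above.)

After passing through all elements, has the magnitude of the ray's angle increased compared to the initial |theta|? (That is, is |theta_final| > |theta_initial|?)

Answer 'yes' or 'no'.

Answer: no

Derivation:
Initial: x=-5.0000 theta=0.2000
After 1 (propagate distance d=40): x=3.0000 theta=0.2000
After 2 (thin lens f=15): x=3.0000 theta=0.0000
After 3 (propagate distance d=23): x=3.0000 theta=0.0000
After 4 (thin lens f=-51): x=3.0000 theta=1/17 (≈0.0588)
After 5 (propagate distance d=17): x=4.0000 theta=1/17 (≈0.0588)
After 6 (thin lens f=-24): x=4.0000 theta=23/102 (≈0.2255)
After 7 (propagate distance d=18): x=137/17 (≈8.0588) theta=23/102 (≈0.2255)
After 8 (thin lens f=57): x=137/17 (≈8.0588) theta=163/1938 (≈0.0841)
After 9 (propagate distance d=35 (to screen)): x=21323/1938 (≈11.0026) theta=163/1938 (≈0.0841)
|theta_initial|=0.2000 |theta_final|=163/1938 (≈0.0841) -> not increased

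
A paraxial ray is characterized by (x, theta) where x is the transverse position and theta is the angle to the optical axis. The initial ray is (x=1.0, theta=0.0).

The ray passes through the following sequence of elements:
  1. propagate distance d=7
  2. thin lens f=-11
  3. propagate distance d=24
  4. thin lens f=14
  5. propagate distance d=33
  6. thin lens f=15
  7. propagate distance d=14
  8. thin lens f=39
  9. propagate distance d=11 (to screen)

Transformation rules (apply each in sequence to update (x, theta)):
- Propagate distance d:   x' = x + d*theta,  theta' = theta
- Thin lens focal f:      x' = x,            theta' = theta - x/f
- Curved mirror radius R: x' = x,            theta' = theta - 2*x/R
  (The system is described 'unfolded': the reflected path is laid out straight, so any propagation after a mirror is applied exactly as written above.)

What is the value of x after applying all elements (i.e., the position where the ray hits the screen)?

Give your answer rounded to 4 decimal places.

Initial: x=1.0000 theta=0.0000
After 1 (propagate distance d=7): x=1.0000 theta=0.0000
After 2 (thin lens f=-11): x=1.0000 theta=1/11 (≈0.0909)
After 3 (propagate distance d=24): x=35/11 (≈3.1818) theta=1/11 (≈0.0909)
After 4 (thin lens f=14): x=35/11 (≈3.1818) theta=-3/22 (≈-0.1364)
After 5 (propagate distance d=33): x=-29/22 (≈-1.3182) theta=-3/22 (≈-0.1364)
After 6 (thin lens f=15): x=-29/22 (≈-1.3182) theta=-8/165 (≈-0.0485)
After 7 (propagate distance d=14): x=-659/330 (≈-1.9970) theta=-8/165 (≈-0.0485)
After 8 (thin lens f=39): x=-659/330 (≈-1.9970) theta=7/2574 (≈0.0027)
After 9 (propagate distance d=11 (to screen)): x=-12658/6435 (≈-1.9671) theta=7/2574 (≈0.0027)
Rounded to 4 decimal places: x = -1.9671

Answer: -1.9671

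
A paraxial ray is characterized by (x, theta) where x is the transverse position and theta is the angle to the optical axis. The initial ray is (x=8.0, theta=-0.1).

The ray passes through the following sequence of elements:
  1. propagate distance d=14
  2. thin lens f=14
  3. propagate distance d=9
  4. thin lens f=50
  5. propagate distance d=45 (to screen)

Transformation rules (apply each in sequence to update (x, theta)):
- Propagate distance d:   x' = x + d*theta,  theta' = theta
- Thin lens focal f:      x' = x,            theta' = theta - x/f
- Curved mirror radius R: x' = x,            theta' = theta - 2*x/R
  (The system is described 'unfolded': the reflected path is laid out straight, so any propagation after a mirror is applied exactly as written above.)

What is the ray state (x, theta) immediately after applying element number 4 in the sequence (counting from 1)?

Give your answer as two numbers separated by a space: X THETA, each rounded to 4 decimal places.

Answer: 1.4571 -0.6006

Derivation:
Initial: x=8.0000 theta=-0.1000
After 1 (propagate distance d=14): x=6.6000 theta=-0.1000
After 2 (thin lens f=14): x=6.6000 theta=-4/7 (≈-0.5714)
After 3 (propagate distance d=9): x=51/35 (≈1.4571) theta=-4/7 (≈-0.5714)
After 4 (thin lens f=50): x=51/35 (≈1.4571) theta=-1051/1750 (≈-0.6006)
Rounded to 4 decimal places: x = 1.4571, theta = -0.6006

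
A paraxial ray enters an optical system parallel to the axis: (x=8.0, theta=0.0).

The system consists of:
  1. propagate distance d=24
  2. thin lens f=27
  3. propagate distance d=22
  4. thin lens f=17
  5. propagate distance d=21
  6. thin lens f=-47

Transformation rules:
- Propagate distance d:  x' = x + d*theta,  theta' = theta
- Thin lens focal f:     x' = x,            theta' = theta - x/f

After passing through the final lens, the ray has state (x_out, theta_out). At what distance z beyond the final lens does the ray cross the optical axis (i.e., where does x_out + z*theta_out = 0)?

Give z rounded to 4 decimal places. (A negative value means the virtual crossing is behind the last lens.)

Initial: x=8.0000 theta=0.0000
After 1 (propagate distance d=24): x=8.0000 theta=0.0000
After 2 (thin lens f=27): x=8.0000 theta=-8/27 (≈-0.2963)
After 3 (propagate distance d=22): x=40/27 (≈1.4815) theta=-8/27 (≈-0.2963)
After 4 (thin lens f=17): x=40/27 (≈1.4815) theta=-176/459 (≈-0.3834)
After 5 (propagate distance d=21): x=-3016/459 (≈-6.5708) theta=-176/459 (≈-0.3834)
After 6 (thin lens f=-47): x=-3016/459 (≈-6.5708) theta=-664/1269 (≈-0.5232)
z_focus = -x_out/theta_out = -(-3016/459)/(-664/1269) = -17719/1411 ≈ -12.5578
Rounded to 4 decimal places: z = -12.5578

Answer: -12.5578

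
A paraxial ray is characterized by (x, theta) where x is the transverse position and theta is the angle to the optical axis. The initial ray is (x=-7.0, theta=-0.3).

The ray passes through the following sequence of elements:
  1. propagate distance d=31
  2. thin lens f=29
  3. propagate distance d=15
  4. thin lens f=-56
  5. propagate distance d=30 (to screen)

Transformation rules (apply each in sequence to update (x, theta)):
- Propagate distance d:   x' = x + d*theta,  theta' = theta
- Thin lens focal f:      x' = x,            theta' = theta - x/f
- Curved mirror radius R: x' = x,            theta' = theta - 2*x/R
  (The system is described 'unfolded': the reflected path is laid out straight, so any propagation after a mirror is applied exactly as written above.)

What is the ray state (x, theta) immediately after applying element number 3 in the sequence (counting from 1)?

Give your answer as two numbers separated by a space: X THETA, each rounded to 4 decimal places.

Initial: x=-7.0000 theta=-0.3000
After 1 (propagate distance d=31): x=-16.3000 theta=-0.3000
After 2 (thin lens f=29): x=-16.3000 theta=38/145 (≈0.2621)
After 3 (propagate distance d=15): x=-3587/290 (≈-12.3690) theta=38/145 (≈0.2621)
Rounded to 4 decimal places: x = -12.3690, theta = 0.2621

Answer: -12.3690 0.2621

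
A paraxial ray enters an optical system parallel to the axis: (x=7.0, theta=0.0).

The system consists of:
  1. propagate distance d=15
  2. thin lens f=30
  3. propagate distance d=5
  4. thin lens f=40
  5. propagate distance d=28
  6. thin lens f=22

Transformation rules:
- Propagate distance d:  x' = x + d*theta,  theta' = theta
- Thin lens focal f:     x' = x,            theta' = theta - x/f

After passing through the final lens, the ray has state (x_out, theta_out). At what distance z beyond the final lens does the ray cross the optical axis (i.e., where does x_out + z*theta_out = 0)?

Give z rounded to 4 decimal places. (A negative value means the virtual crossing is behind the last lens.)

Answer: -29.5738

Derivation:
Initial: x=7.0000 theta=0.0000
After 1 (propagate distance d=15): x=7.0000 theta=0.0000
After 2 (thin lens f=30): x=7.0000 theta=-7/30 (≈-0.2333)
After 3 (propagate distance d=5): x=35/6 (≈5.8333) theta=-7/30 (≈-0.2333)
After 4 (thin lens f=40): x=35/6 (≈5.8333) theta=-91/240 (≈-0.3792)
After 5 (propagate distance d=28): x=-287/60 (≈-4.7833) theta=-91/240 (≈-0.3792)
After 6 (thin lens f=22): x=-287/60 (≈-4.7833) theta=-427/2640 (≈-0.1617)
z_focus = -x_out/theta_out = -(-287/60)/(-427/2640) = -1804/61 ≈ -29.5738
Rounded to 4 decimal places: z = -29.5738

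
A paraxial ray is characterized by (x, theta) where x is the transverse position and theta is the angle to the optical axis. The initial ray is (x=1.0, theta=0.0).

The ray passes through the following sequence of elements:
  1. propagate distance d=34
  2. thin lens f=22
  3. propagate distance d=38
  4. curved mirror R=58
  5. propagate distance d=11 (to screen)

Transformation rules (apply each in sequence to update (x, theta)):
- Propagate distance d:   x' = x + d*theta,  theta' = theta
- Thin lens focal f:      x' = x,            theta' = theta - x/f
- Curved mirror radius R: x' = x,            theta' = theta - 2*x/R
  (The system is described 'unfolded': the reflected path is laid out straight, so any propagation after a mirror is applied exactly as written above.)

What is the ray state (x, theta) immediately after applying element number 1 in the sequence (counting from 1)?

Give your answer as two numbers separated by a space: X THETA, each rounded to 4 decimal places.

Initial: x=1.0000 theta=0.0000
After 1 (propagate distance d=34): x=1.0000 theta=0.0000
Rounded to 4 decimal places: x = 1.0000, theta = 0.0000

Answer: 1.0000 0.0000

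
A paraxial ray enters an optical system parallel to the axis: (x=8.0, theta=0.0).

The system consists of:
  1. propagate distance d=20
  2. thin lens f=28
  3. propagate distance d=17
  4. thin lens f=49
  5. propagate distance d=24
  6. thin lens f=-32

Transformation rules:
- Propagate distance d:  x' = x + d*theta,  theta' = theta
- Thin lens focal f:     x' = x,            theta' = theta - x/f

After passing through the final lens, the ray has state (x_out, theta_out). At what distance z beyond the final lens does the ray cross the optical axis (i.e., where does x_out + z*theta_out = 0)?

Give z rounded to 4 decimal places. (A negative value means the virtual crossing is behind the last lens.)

Initial: x=8.0000 theta=0.0000
After 1 (propagate distance d=20): x=8.0000 theta=0.0000
After 2 (thin lens f=28): x=8.0000 theta=-2/7 (≈-0.2857)
After 3 (propagate distance d=17): x=22/7 (≈3.1429) theta=-2/7 (≈-0.2857)
After 4 (thin lens f=49): x=22/7 (≈3.1429) theta=-120/343 (≈-0.3499)
After 5 (propagate distance d=24): x=-1802/343 (≈-5.2536) theta=-120/343 (≈-0.3499)
After 6 (thin lens f=-32): x=-1802/343 (≈-5.2536) theta=-403/784 (≈-0.5140)
z_focus = -x_out/theta_out = -(-1802/343)/(-403/784) = -28832/2821 ≈ -10.2205
Rounded to 4 decimal places: z = -10.2205

Answer: -10.2205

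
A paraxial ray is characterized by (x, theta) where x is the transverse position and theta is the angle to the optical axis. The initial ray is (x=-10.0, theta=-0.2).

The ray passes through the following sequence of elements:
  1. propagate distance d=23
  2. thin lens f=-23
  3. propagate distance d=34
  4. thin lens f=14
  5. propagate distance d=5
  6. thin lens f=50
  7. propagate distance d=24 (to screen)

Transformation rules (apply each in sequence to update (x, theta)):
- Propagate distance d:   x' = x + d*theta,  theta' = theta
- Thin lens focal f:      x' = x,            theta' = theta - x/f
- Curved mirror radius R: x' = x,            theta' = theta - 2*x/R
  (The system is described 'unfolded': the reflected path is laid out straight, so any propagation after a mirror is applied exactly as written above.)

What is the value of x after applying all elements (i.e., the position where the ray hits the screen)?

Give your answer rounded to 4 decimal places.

Answer: 37.1108

Derivation:
Initial: x=-10.0000 theta=-0.2000
After 1 (propagate distance d=23): x=-14.6000 theta=-0.2000
After 2 (thin lens f=-23): x=-14.6000 theta=-96/115 (≈-0.8348)
After 3 (propagate distance d=34): x=-4943/115 (≈-42.9826) theta=-96/115 (≈-0.8348)
After 4 (thin lens f=14): x=-4943/115 (≈-42.9826) theta=3599/1610 (≈2.2354)
After 5 (propagate distance d=5): x=-51207/1610 (≈-31.8056) theta=3599/1610 (≈2.2354)
After 6 (thin lens f=50): x=-51207/1610 (≈-31.8056) theta=231157/80500 (≈2.8715)
After 7 (propagate distance d=24 (to screen)): x=213387/5750 (≈37.1108) theta=231157/80500 (≈2.8715)
Rounded to 4 decimal places: x = 37.1108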